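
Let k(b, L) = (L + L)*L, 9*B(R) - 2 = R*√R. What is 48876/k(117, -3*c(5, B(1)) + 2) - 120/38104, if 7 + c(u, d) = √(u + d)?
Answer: 67158287523/1101972443 + 4496592*√3/231361 ≈ 94.607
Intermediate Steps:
B(R) = 2/9 + R^(3/2)/9 (B(R) = 2/9 + (R*√R)/9 = 2/9 + R^(3/2)/9)
c(u, d) = -7 + √(d + u) (c(u, d) = -7 + √(u + d) = -7 + √(d + u))
k(b, L) = 2*L² (k(b, L) = (2*L)*L = 2*L²)
48876/k(117, -3*c(5, B(1)) + 2) - 120/38104 = 48876/((2*(-3*(-7 + √((2/9 + 1^(3/2)/9) + 5)) + 2)²)) - 120/38104 = 48876/((2*(-3*(-7 + √((2/9 + (⅑)*1) + 5)) + 2)²)) - 120*1/38104 = 48876/((2*(-3*(-7 + √((2/9 + ⅑) + 5)) + 2)²)) - 15/4763 = 48876/((2*(-3*(-7 + √(⅓ + 5)) + 2)²)) - 15/4763 = 48876/((2*(-3*(-7 + √(16/3)) + 2)²)) - 15/4763 = 48876/((2*(-3*(-7 + 4*√3/3) + 2)²)) - 15/4763 = 48876/((2*((21 - 4*√3) + 2)²)) - 15/4763 = 48876/((2*(23 - 4*√3)²)) - 15/4763 = 48876*(1/(2*(23 - 4*√3)²)) - 15/4763 = 24438/(23 - 4*√3)² - 15/4763 = -15/4763 + 24438/(23 - 4*√3)²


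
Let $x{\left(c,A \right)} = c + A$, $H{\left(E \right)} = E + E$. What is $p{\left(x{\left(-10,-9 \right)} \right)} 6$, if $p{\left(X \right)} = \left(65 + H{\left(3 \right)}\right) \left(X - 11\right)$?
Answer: $-12780$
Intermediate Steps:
$H{\left(E \right)} = 2 E$
$x{\left(c,A \right)} = A + c$
$p{\left(X \right)} = -781 + 71 X$ ($p{\left(X \right)} = \left(65 + 2 \cdot 3\right) \left(X - 11\right) = \left(65 + 6\right) \left(-11 + X\right) = 71 \left(-11 + X\right) = -781 + 71 X$)
$p{\left(x{\left(-10,-9 \right)} \right)} 6 = \left(-781 + 71 \left(-9 - 10\right)\right) 6 = \left(-781 + 71 \left(-19\right)\right) 6 = \left(-781 - 1349\right) 6 = \left(-2130\right) 6 = -12780$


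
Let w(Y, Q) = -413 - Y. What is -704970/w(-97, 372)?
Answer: 352485/158 ≈ 2230.9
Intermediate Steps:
-704970/w(-97, 372) = -704970/(-413 - 1*(-97)) = -704970/(-413 + 97) = -704970/(-316) = -704970*(-1/316) = 352485/158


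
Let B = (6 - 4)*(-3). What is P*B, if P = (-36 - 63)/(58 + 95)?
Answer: 66/17 ≈ 3.8824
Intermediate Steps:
B = -6 (B = 2*(-3) = -6)
P = -11/17 (P = -99/153 = -99*1/153 = -11/17 ≈ -0.64706)
P*B = -11/17*(-6) = 66/17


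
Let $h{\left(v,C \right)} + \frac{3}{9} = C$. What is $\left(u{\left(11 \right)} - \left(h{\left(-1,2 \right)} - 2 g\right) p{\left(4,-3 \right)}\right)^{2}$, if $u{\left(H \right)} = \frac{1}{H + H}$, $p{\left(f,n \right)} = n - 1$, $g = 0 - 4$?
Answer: $\frac{6528025}{4356} \approx 1498.6$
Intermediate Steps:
$h{\left(v,C \right)} = - \frac{1}{3} + C$
$g = -4$ ($g = 0 - 4 = -4$)
$p{\left(f,n \right)} = -1 + n$ ($p{\left(f,n \right)} = n - 1 = -1 + n$)
$u{\left(H \right)} = \frac{1}{2 H}$
$\left(u{\left(11 \right)} - \left(h{\left(-1,2 \right)} - 2 g\right) p{\left(4,-3 \right)}\right)^{2} = \left(\frac{1}{2 \cdot 11} - \left(\left(- \frac{1}{3} + 2\right) - -8\right) \left(-1 - 3\right)\right)^{2} = \left(\frac{1}{2} \cdot \frac{1}{11} - \left(\frac{5}{3} + 8\right) \left(-4\right)\right)^{2} = \left(\frac{1}{22} - \frac{29}{3} \left(-4\right)\right)^{2} = \left(\frac{1}{22} - - \frac{116}{3}\right)^{2} = \left(\frac{1}{22} + \frac{116}{3}\right)^{2} = \left(\frac{2555}{66}\right)^{2} = \frac{6528025}{4356}$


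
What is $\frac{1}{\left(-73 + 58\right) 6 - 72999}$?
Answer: $- \frac{1}{73089} \approx -1.3682 \cdot 10^{-5}$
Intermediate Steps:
$\frac{1}{\left(-73 + 58\right) 6 - 72999} = \frac{1}{\left(-15\right) 6 - 72999} = \frac{1}{-90 - 72999} = \frac{1}{-73089} = - \frac{1}{73089}$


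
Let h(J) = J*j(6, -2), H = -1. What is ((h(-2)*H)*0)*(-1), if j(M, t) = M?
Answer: 0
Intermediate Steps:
h(J) = 6*J (h(J) = J*6 = 6*J)
((h(-2)*H)*0)*(-1) = (((6*(-2))*(-1))*0)*(-1) = (-12*(-1)*0)*(-1) = (12*0)*(-1) = 0*(-1) = 0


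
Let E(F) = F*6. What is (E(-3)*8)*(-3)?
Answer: 432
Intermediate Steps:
E(F) = 6*F
(E(-3)*8)*(-3) = ((6*(-3))*8)*(-3) = -18*8*(-3) = -144*(-3) = 432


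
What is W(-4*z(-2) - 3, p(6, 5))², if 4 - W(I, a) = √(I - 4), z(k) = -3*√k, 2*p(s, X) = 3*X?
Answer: (4 - √(-7 + 12*I*√2))² ≈ -10.064 - 11.515*I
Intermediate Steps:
p(s, X) = 3*X/2 (p(s, X) = (3*X)/2 = 3*X/2)
W(I, a) = 4 - √(-4 + I) (W(I, a) = 4 - √(I - 4) = 4 - √(-4 + I))
W(-4*z(-2) - 3, p(6, 5))² = (4 - √(-4 + (-(-12)*√(-2) - 3)))² = (4 - √(-4 + (-(-12)*I*√2 - 3)))² = (4 - √(-4 + (12*I*√2 - 3)))² = (4 - √(-4 + (-3 + 12*I*√2)))² = (4 - √(-7 + 12*I*√2))²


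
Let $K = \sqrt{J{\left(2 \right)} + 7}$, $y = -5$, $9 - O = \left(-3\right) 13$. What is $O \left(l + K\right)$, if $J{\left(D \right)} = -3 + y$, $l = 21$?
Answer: $1008 + 48 i \approx 1008.0 + 48.0 i$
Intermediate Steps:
$O = 48$ ($O = 9 - \left(-3\right) 13 = 9 - -39 = 9 + 39 = 48$)
$J{\left(D \right)} = -8$ ($J{\left(D \right)} = -3 - 5 = -8$)
$K = i$ ($K = \sqrt{-8 + 7} = \sqrt{-1} = i \approx 1.0 i$)
$O \left(l + K\right) = 48 \left(21 + i\right) = 1008 + 48 i$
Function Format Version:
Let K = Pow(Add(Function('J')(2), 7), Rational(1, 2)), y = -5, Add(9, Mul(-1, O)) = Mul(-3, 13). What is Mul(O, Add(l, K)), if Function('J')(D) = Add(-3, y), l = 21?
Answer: Add(1008, Mul(48, I)) ≈ Add(1008.0, Mul(48.000, I))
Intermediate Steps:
O = 48 (O = Add(9, Mul(-1, Mul(-3, 13))) = Add(9, Mul(-1, -39)) = Add(9, 39) = 48)
Function('J')(D) = -8 (Function('J')(D) = Add(-3, -5) = -8)
K = I (K = Pow(Add(-8, 7), Rational(1, 2)) = Pow(-1, Rational(1, 2)) = I ≈ Mul(1.0000, I))
Mul(O, Add(l, K)) = Mul(48, Add(21, I)) = Add(1008, Mul(48, I))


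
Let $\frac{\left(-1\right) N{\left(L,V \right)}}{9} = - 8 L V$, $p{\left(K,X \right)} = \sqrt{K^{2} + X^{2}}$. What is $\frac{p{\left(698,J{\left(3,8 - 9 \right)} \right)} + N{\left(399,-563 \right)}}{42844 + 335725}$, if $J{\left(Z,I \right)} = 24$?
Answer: $- \frac{16173864}{378569} + \frac{58 \sqrt{145}}{378569} \approx -42.722$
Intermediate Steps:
$N{\left(L,V \right)} = 72 L V$ ($N{\left(L,V \right)} = - 9 - 8 L V = - 9 \left(- 8 L V\right) = 72 L V$)
$\frac{p{\left(698,J{\left(3,8 - 9 \right)} \right)} + N{\left(399,-563 \right)}}{42844 + 335725} = \frac{\sqrt{698^{2} + 24^{2}} + 72 \cdot 399 \left(-563\right)}{42844 + 335725} = \frac{\sqrt{487204 + 576} - 16173864}{378569} = \left(\sqrt{487780} - 16173864\right) \frac{1}{378569} = \left(58 \sqrt{145} - 16173864\right) \frac{1}{378569} = \left(-16173864 + 58 \sqrt{145}\right) \frac{1}{378569} = - \frac{16173864}{378569} + \frac{58 \sqrt{145}}{378569}$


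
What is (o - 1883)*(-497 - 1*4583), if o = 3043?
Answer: -5892800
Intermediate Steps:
(o - 1883)*(-497 - 1*4583) = (3043 - 1883)*(-497 - 1*4583) = 1160*(-497 - 4583) = 1160*(-5080) = -5892800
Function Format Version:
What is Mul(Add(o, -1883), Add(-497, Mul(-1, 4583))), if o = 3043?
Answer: -5892800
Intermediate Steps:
Mul(Add(o, -1883), Add(-497, Mul(-1, 4583))) = Mul(Add(3043, -1883), Add(-497, Mul(-1, 4583))) = Mul(1160, Add(-497, -4583)) = Mul(1160, -5080) = -5892800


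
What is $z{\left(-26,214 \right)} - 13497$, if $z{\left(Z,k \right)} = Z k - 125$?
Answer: $-19186$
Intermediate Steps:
$z{\left(Z,k \right)} = -125 + Z k$
$z{\left(-26,214 \right)} - 13497 = \left(-125 - 5564\right) - 13497 = -5689 - 13497 = -19186$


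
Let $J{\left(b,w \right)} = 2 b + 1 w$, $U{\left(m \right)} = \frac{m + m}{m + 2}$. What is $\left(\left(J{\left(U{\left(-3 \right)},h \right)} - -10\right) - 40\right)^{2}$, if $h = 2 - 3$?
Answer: $361$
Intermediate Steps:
$h = -1$
$U{\left(m \right)} = \frac{2 m}{2 + m}$
$J{\left(b,w \right)} = w + 2 b$ ($J{\left(b,w \right)} = 2 b + w = w + 2 b$)
$\left(\left(J{\left(U{\left(-3 \right)},h \right)} - -10\right) - 40\right)^{2} = \left(\left(\left(-1 + 2 \cdot 2 \left(-3\right) \frac{1}{2 - 3}\right) - -10\right) - 40\right)^{2} = \left(\left(\left(-1 + 2 \cdot 2 \left(-3\right) \frac{1}{-1}\right) + 10\right) - 40\right)^{2} = \left(\left(\left(-1 + 2 \cdot 2 \left(-3\right) \left(-1\right)\right) + 10\right) - 40\right)^{2} = \left(\left(\left(-1 + 2 \cdot 6\right) + 10\right) - 40\right)^{2} = \left(\left(\left(-1 + 12\right) + 10\right) - 40\right)^{2} = \left(\left(11 + 10\right) - 40\right)^{2} = \left(21 - 40\right)^{2} = \left(-19\right)^{2} = 361$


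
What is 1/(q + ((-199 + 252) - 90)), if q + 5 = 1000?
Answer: 1/958 ≈ 0.0010438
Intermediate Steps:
q = 995 (q = -5 + 1000 = 995)
1/(q + ((-199 + 252) - 90)) = 1/(995 + ((-199 + 252) - 90)) = 1/(995 + (53 - 90)) = 1/(995 - 37) = 1/958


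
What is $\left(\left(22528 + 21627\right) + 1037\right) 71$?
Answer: $3208632$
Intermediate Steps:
$\left(\left(22528 + 21627\right) + 1037\right) 71 = \left(44155 + 1037\right) 71 = 45192 \cdot 71 = 3208632$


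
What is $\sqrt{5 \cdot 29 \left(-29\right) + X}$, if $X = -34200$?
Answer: $i \sqrt{38405} \approx 195.97 i$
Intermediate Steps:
$\sqrt{5 \cdot 29 \left(-29\right) + X} = \sqrt{5 \cdot 29 \left(-29\right) - 34200} = \sqrt{145 \left(-29\right) - 34200} = \sqrt{-4205 - 34200} = \sqrt{-38405} = i \sqrt{38405}$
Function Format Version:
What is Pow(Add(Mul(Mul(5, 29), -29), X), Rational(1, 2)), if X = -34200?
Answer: Mul(I, Pow(38405, Rational(1, 2))) ≈ Mul(195.97, I)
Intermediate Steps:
Pow(Add(Mul(Mul(5, 29), -29), X), Rational(1, 2)) = Pow(Add(Mul(Mul(5, 29), -29), -34200), Rational(1, 2)) = Pow(Add(Mul(145, -29), -34200), Rational(1, 2)) = Pow(Add(-4205, -34200), Rational(1, 2)) = Pow(-38405, Rational(1, 2)) = Mul(I, Pow(38405, Rational(1, 2)))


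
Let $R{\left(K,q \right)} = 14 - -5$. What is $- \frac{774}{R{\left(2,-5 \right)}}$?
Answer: $- \frac{774}{19} \approx -40.737$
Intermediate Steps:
$R{\left(K,q \right)} = 19$ ($R{\left(K,q \right)} = 14 + 5 = 19$)
$- \frac{774}{R{\left(2,-5 \right)}} = - \frac{774}{19}$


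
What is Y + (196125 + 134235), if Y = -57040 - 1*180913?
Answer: 92407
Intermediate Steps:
Y = -237953 (Y = -57040 - 180913 = -237953)
Y + (196125 + 134235) = -237953 + (196125 + 134235) = -237953 + 330360 = 92407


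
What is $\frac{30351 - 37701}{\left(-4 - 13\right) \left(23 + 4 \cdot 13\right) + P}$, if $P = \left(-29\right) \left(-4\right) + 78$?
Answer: $\frac{7350}{1081} \approx 6.7993$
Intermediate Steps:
$P = 194$ ($P = 116 + 78 = 194$)
$\frac{30351 - 37701}{\left(-4 - 13\right) \left(23 + 4 \cdot 13\right) + P} = \frac{30351 - 37701}{\left(-4 - 13\right) \left(23 + 4 \cdot 13\right) + 194} = - \frac{7350}{- 17 \left(23 + 52\right) + 194} = - \frac{7350}{\left(-17\right) 75 + 194} = - \frac{7350}{-1275 + 194} = - \frac{7350}{-1081} = \left(-7350\right) \left(- \frac{1}{1081}\right) = \frac{7350}{1081}$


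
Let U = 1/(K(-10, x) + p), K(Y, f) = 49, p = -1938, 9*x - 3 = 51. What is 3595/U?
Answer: -6790955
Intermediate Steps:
x = 6 (x = 1/3 + (1/9)*51 = 1/3 + 17/3 = 6)
U = -1/1889 (U = 1/(49 - 1938) = 1/(-1889) = -1/1889 ≈ -0.00052938)
3595/U = 3595/(-1/1889) = 3595*(-1889) = -6790955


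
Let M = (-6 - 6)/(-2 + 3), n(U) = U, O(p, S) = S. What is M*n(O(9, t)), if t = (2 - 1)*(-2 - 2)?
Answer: 48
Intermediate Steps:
t = -4 (t = 1*(-4) = -4)
M = -12 (M = -12/1 = -12*1 = -12)
M*n(O(9, t)) = -12*(-4) = 48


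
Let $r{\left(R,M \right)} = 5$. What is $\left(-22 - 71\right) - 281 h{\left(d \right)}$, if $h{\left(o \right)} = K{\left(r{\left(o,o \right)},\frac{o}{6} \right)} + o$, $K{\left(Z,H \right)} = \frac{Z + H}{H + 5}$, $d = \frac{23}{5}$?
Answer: $- \frac{8333}{5} \approx -1666.6$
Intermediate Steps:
$d = \frac{23}{5}$ ($d = 23 \cdot \frac{1}{5} = \frac{23}{5} \approx 4.6$)
$K{\left(Z,H \right)} = \frac{H + Z}{5 + H}$
$h{\left(o \right)} = 1 + o$ ($h{\left(o \right)} = \frac{\frac{o}{6} + 5}{5 + \frac{o}{6}} + o = \frac{5 + \frac{o}{6}}{5 + \frac{o}{6}} + o = 1 + o$)
$\left(-22 - 71\right) - 281 h{\left(d \right)} = \left(-22 - 71\right) - 281 \left(1 + \frac{23}{5}\right) = \left(-22 - 71\right) - \frac{7868}{5} = -93 - \frac{7868}{5} = - \frac{8333}{5}$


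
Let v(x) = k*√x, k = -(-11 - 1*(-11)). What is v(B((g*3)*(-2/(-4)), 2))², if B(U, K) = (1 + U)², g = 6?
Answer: 0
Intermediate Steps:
k = 0 (k = -(-11 + 11) = -1*0 = 0)
v(x) = 0 (v(x) = 0*√x = 0)
v(B((g*3)*(-2/(-4)), 2))² = 0² = 0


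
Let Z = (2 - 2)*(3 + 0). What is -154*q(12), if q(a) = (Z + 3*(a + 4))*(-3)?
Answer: 22176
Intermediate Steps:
Z = 0 (Z = 0*3 = 0)
q(a) = -36 - 9*a (q(a) = (0 + 3*(a + 4))*(-3) = (0 + 3*(4 + a))*(-3) = (0 + (12 + 3*a))*(-3) = (12 + 3*a)*(-3) = -36 - 9*a)
-154*q(12) = -154*(-36 - 9*12) = -154*(-36 - 108) = -154*(-144) = 22176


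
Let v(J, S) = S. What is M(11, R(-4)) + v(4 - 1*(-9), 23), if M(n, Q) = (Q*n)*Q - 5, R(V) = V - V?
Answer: 18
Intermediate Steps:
R(V) = 0
M(n, Q) = -5 + n*Q**2 (M(n, Q) = n*Q**2 - 5 = -5 + n*Q**2)
M(11, R(-4)) + v(4 - 1*(-9), 23) = (-5 + 11*0**2) + 23 = (-5 + 11*0) + 23 = (-5 + 0) + 23 = -5 + 23 = 18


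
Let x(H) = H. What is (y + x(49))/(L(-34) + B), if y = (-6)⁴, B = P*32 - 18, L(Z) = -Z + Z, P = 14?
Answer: 269/86 ≈ 3.1279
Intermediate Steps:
L(Z) = 0
B = 430 (B = 14*32 - 18 = 448 - 18 = 430)
y = 1296
(y + x(49))/(L(-34) + B) = (1296 + 49)/(0 + 430) = 1345/430 = 1345*(1/430) = 269/86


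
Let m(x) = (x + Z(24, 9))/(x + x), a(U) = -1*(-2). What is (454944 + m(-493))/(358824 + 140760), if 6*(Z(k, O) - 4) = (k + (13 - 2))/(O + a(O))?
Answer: 29605967983/32510928384 ≈ 0.91065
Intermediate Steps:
a(U) = 2
Z(k, O) = 4 + (11 + k)/(6*(2 + O)) (Z(k, O) = 4 + ((k + (13 - 2))/(O + 2))/6 = 4 + ((k + 11)/(2 + O))/6 = 4 + ((11 + k)/(2 + O))/6 = 4 + (11 + k)/(6*(2 + O)))
m(x) = (299/66 + x)/(2*x) (m(x) = (x + (59 + 24 + 24*9)/(6*(2 + 9)))/(x + x) = (x + (⅙)*(59 + 24 + 216)/11)/((2*x)) = (x + (⅙)*(1/11)*299)*(1/(2*x)) = (x + 299/66)*(1/(2*x)) = (299/66 + x)*(1/(2*x)) = (299/66 + x)/(2*x))
(454944 + m(-493))/(358824 + 140760) = (454944 + (1/132)*(299 + 66*(-493))/(-493))/(358824 + 140760) = (454944 + (1/132)*(-1/493)*(299 - 32538))/499584 = (454944 + (1/132)*(-1/493)*(-32239))*(1/499584) = (454944 + 32239/65076)*(1/499584) = (29605967983/65076)*(1/499584) = 29605967983/32510928384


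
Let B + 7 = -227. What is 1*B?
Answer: -234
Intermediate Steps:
B = -234 (B = -7 - 227 = -234)
1*B = 1*(-234) = -234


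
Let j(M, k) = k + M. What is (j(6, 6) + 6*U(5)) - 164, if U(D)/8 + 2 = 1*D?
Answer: -8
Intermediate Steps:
U(D) = -16 + 8*D (U(D) = -16 + 8*(1*D) = -16 + 8*D)
j(M, k) = M + k
(j(6, 6) + 6*U(5)) - 164 = ((6 + 6) + 6*(-16 + 8*5)) - 164 = (12 + 6*(-16 + 40)) - 164 = (12 + 6*24) - 164 = (12 + 144) - 164 = 156 - 164 = -8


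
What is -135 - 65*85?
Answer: -5660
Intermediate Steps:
-135 - 65*85 = -135 - 5525 = -5660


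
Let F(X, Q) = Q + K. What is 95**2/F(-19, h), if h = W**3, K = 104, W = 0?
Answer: 9025/104 ≈ 86.779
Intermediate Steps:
h = 0 (h = 0**3 = 0)
F(X, Q) = 104 + Q (F(X, Q) = Q + 104 = 104 + Q)
95**2/F(-19, h) = 95**2/(104 + 0) = 9025/104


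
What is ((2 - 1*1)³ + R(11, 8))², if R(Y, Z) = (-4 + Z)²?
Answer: 289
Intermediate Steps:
((2 - 1*1)³ + R(11, 8))² = ((2 - 1*1)³ + (-4 + 8)²)² = ((2 - 1)³ + 4²)² = (1³ + 16)² = (1 + 16)² = 17² = 289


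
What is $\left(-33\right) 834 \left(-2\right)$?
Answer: $55044$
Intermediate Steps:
$\left(-33\right) 834 \left(-2\right) = \left(-27522\right) \left(-2\right) = 55044$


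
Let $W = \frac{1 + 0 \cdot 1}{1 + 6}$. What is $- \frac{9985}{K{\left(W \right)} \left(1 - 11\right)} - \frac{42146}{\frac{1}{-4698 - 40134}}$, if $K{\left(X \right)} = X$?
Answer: $\frac{3778992923}{2} \approx 1.8895 \cdot 10^{9}$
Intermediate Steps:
$W = \frac{1}{7}$ ($W = \frac{1 + 0}{7} = 1 \cdot \frac{1}{7} = \frac{1}{7} \approx 0.14286$)
$- \frac{9985}{K{\left(W \right)} \left(1 - 11\right)} - \frac{42146}{\frac{1}{-4698 - 40134}} = - \frac{9985}{\frac{1}{7} \left(1 - 11\right)} - \frac{42146}{\frac{1}{-4698 - 40134}} = - \frac{9985}{\frac{1}{7} \left(-10\right)} - \frac{42146}{\frac{1}{-44832}} = - \frac{9985}{- \frac{10}{7}} - \frac{42146}{- \frac{1}{44832}} = \left(-9985\right) \left(- \frac{7}{10}\right) - -1889489472 = \frac{13979}{2} + 1889489472 = \frac{3778992923}{2}$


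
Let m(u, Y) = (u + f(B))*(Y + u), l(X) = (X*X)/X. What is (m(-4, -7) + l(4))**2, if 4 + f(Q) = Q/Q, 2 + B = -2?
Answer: 6561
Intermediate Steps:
B = -4 (B = -2 - 2 = -4)
l(X) = X (l(X) = X**2/X = X)
f(Q) = -3 (f(Q) = -4 + Q/Q = -4 + 1 = -3)
m(u, Y) = (-3 + u)*(Y + u) (m(u, Y) = (u - 3)*(Y + u) = (-3 + u)*(Y + u))
(m(-4, -7) + l(4))**2 = (((-4)**2 - 3*(-7) - 3*(-4) - 7*(-4)) + 4)**2 = ((16 + 21 + 12 + 28) + 4)**2 = (77 + 4)**2 = 81**2 = 6561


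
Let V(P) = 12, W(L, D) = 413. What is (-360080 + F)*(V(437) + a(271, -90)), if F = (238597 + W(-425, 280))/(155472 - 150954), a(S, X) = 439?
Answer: -122266282655/753 ≈ -1.6237e+8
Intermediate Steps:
F = 39835/753 (F = (238597 + 413)/(155472 - 150954) = 239010/4518 = 239010*(1/4518) = 39835/753 ≈ 52.902)
(-360080 + F)*(V(437) + a(271, -90)) = (-360080 + 39835/753)*(12 + 439) = -271100405/753*451 = -122266282655/753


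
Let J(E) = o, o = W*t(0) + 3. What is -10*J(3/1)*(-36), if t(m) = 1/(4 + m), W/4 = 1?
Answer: 1440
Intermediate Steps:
W = 4 (W = 4*1 = 4)
o = 4 (o = 4/(4 + 0) + 3 = 4/4 + 3 = 4*(¼) + 3 = 1 + 3 = 4)
J(E) = 4
-10*J(3/1)*(-36) = -10*4*(-36) = -40*(-36) = 1440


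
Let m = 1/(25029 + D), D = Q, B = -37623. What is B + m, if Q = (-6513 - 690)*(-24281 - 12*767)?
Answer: -9075325400531/241217484 ≈ -37623.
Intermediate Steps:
Q = 241192455 (Q = -7203*(-24281 - 9204) = -7203*(-33485) = 241192455)
D = 241192455
m = 1/241217484 (m = 1/(25029 + 241192455) = 1/241217484 ≈ 4.1456e-9)
B + m = -37623 + 1/241217484 = -9075325400531/241217484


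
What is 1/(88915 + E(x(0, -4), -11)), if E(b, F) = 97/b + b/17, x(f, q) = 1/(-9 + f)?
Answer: 153/13470425 ≈ 1.1358e-5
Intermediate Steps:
E(b, F) = 97/b + b/17 (E(b, F) = 97/b + b*(1/17) = 97/b + b/17)
1/(88915 + E(x(0, -4), -11)) = 1/(88915 + (97/(1/(-9 + 0)) + 1/(17*(-9 + 0)))) = 1/(88915 + (97/(1/(-9)) + (1/17)/(-9))) = 1/(88915 + (97/(-1/9) + (1/17)*(-1/9))) = 1/(88915 + (97*(-9) - 1/153)) = 1/(88915 + (-873 - 1/153)) = 1/(88915 - 133570/153) = 1/(13470425/153) = 153/13470425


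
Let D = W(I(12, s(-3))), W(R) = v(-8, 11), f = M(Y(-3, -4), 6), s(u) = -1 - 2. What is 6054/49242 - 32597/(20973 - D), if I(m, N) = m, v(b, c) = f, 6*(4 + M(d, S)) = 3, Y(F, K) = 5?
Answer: -492716581/344308271 ≈ -1.4310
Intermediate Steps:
M(d, S) = -7/2 (M(d, S) = -4 + (⅙)*3 = -4 + ½ = -7/2)
s(u) = -3
f = -7/2 ≈ -3.5000
v(b, c) = -7/2
W(R) = -7/2
D = -7/2 ≈ -3.5000
6054/49242 - 32597/(20973 - D) = 6054/49242 - 32597/(20973 - 1*(-7/2)) = 6054*(1/49242) - 32597/(20973 + 7/2) = 1009/8207 - 32597/41953/2 = 1009/8207 - 32597*2/41953 = 1009/8207 - 65194/41953 = -492716581/344308271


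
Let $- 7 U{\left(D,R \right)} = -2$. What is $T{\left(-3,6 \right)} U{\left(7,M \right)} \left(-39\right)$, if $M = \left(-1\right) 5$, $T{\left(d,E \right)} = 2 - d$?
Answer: $- \frac{390}{7} \approx -55.714$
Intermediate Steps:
$M = -5$
$U{\left(D,R \right)} = \frac{2}{7}$ ($U{\left(D,R \right)} = \left(- \frac{1}{7}\right) \left(-2\right) = \frac{2}{7}$)
$T{\left(-3,6 \right)} U{\left(7,M \right)} \left(-39\right) = \left(2 - -3\right) \frac{2}{7} \left(-39\right) = \left(2 + 3\right) \frac{2}{7} \left(-39\right) = 5 \cdot \frac{2}{7} \left(-39\right) = \frac{10}{7} \left(-39\right) = - \frac{390}{7}$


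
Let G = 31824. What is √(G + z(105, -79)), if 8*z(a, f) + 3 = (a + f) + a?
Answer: 4*√1990 ≈ 178.44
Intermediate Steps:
z(a, f) = -3/8 + a/4 + f/8 (z(a, f) = -3/8 + ((a + f) + a)/8 = -3/8 + (f + 2*a)/8 = -3/8 + (a/4 + f/8) = -3/8 + a/4 + f/8)
√(G + z(105, -79)) = √(31824 + (-3/8 + (¼)*105 + (⅛)*(-79))) = √(31824 + (-3/8 + 105/4 - 79/8)) = √(31824 + 16) = √31840 = 4*√1990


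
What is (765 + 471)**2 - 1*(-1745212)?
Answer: 3272908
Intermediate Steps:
(765 + 471)**2 - 1*(-1745212) = 1236**2 + 1745212 = 1527696 + 1745212 = 3272908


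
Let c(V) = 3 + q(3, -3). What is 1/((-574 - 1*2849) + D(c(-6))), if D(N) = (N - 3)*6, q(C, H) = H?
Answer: -1/3441 ≈ -0.00029061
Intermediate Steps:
c(V) = 0 (c(V) = 3 - 3 = 0)
D(N) = -18 + 6*N (D(N) = (-3 + N)*6 = -18 + 6*N)
1/((-574 - 1*2849) + D(c(-6))) = 1/((-574 - 1*2849) + (-18 + 6*0)) = 1/((-574 - 2849) + (-18 + 0)) = 1/(-3423 - 18) = 1/(-3441) = -1/3441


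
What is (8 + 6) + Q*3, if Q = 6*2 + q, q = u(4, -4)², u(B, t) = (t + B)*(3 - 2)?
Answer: 50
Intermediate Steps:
u(B, t) = B + t (u(B, t) = (B + t)*1 = B + t)
q = 0 (q = (4 - 4)² = 0² = 0)
Q = 12 (Q = 6*2 + 0 = 12 + 0 = 12)
(8 + 6) + Q*3 = (8 + 6) + 12*3 = 14 + 36 = 50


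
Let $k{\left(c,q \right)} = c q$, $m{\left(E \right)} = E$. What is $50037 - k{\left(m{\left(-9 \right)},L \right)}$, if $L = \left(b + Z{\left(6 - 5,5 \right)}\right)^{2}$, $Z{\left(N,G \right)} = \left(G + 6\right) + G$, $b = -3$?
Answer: $51558$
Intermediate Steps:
$Z{\left(N,G \right)} = 6 + 2 G$ ($Z{\left(N,G \right)} = \left(6 + G\right) + G = 6 + 2 G$)
$L = 169$ ($L = \left(-3 + \left(6 + 2 \cdot 5\right)\right)^{2} = \left(-3 + \left(6 + 10\right)\right)^{2} = \left(-3 + 16\right)^{2} = 13^{2} = 169$)
$50037 - k{\left(m{\left(-9 \right)},L \right)} = 50037 - \left(-9\right) 169 = 50037 - -1521 = 50037 + 1521 = 51558$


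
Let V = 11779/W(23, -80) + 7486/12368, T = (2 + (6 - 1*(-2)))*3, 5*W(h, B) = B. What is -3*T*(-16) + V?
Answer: 8712239/12368 ≈ 704.42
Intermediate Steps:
W(h, B) = B/5
T = 30 (T = (2 + (6 + 2))*3 = (2 + 8)*3 = 10*3 = 30)
V = -9097681/12368 (V = 11779/(((⅕)*(-80))) + 7486/12368 = 11779/(-16) + 7486*(1/12368) = 11779*(-1/16) + 3743/6184 = -11779/16 + 3743/6184 = -9097681/12368 ≈ -735.58)
-3*T*(-16) + V = -3*30*(-16) - 9097681/12368 = -90*(-16) - 9097681/12368 = 1440 - 9097681/12368 = 8712239/12368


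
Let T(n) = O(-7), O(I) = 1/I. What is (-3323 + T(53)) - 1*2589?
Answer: -41385/7 ≈ -5912.1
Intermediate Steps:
T(n) = -1/7 (T(n) = 1/(-7) = -1/7)
(-3323 + T(53)) - 1*2589 = (-3323 - 1/7) - 1*2589 = -23262/7 - 2589 = -41385/7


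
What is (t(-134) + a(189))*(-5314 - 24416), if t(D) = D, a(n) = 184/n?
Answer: 249157220/63 ≈ 3.9549e+6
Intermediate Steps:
(t(-134) + a(189))*(-5314 - 24416) = (-134 + 184/189)*(-5314 - 24416) = (-134 + 184*(1/189))*(-29730) = (-134 + 184/189)*(-29730) = -25142/189*(-29730) = 249157220/63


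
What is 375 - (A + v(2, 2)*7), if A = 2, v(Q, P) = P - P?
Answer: 373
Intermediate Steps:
v(Q, P) = 0
375 - (A + v(2, 2)*7) = 375 - (2 + 0*7) = 375 - (2 + 0) = 375 - 1*2 = 375 - 2 = 373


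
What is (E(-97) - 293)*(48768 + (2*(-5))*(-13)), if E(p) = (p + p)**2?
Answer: 1825998014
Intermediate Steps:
E(p) = 4*p**2 (E(p) = (2*p)**2 = 4*p**2)
(E(-97) - 293)*(48768 + (2*(-5))*(-13)) = (4*(-97)**2 - 293)*(48768 + (2*(-5))*(-13)) = (4*9409 - 293)*(48768 - 10*(-13)) = (37636 - 293)*(48768 + 130) = 37343*48898 = 1825998014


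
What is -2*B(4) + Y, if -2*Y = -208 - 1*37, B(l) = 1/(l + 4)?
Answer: 489/4 ≈ 122.25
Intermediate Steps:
B(l) = 1/(4 + l)
Y = 245/2 (Y = -(-208 - 1*37)/2 = -(-208 - 37)/2 = -½*(-245) = 245/2 ≈ 122.50)
-2*B(4) + Y = -2/(4 + 4) + 245/2 = -2/8 + 245/2 = -2*⅛ + 245/2 = -¼ + 245/2 = 489/4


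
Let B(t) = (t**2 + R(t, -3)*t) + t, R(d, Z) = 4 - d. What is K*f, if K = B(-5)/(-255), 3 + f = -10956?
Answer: -18265/17 ≈ -1074.4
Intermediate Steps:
f = -10959 (f = -3 - 10956 = -10959)
B(t) = t + t**2 + t*(4 - t) (B(t) = (t**2 + (4 - t)*t) + t = (t**2 + t*(4 - t)) + t = t + t**2 + t*(4 - t))
K = 5/51 (K = (5*(-5))/(-255) = -25*(-1/255) = 5/51 ≈ 0.098039)
K*f = (5/51)*(-10959) = -18265/17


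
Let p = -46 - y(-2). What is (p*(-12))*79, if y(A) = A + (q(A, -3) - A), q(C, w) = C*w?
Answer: 49296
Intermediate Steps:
y(A) = -3*A (y(A) = A + (A*(-3) - A) = A + (-3*A - A) = A - 4*A = -3*A)
p = -52 (p = -46 - (-3)*(-2) = -46 - 1*6 = -46 - 6 = -52)
(p*(-12))*79 = -52*(-12)*79 = 624*79 = 49296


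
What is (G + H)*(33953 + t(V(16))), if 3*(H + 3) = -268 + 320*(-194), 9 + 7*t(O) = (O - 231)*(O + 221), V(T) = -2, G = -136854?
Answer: -88263237565/21 ≈ -4.2030e+9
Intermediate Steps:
t(O) = -9/7 + (-231 + O)*(221 + O)/7 (t(O) = -9/7 + ((O - 231)*(O + 221))/7 = -9/7 + ((-231 + O)*(221 + O))/7 = -9/7 + (-231 + O)*(221 + O)/7)
H = -62357/3 (H = -3 + (-268 + 320*(-194))/3 = -3 + (-268 - 62080)/3 = -3 + (1/3)*(-62348) = -3 - 62348/3 = -62357/3 ≈ -20786.)
(G + H)*(33953 + t(V(16))) = (-136854 - 62357/3)*(33953 + (-51060/7 - 10/7*(-2) + (1/7)*(-2)**2)) = -472919*(33953 + (-51060/7 + 20/7 + (1/7)*4))/3 = -472919*(33953 + (-51060/7 + 20/7 + 4/7))/3 = -472919*(33953 - 51036/7)/3 = -472919/3*186635/7 = -88263237565/21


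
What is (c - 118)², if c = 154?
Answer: 1296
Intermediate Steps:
(c - 118)² = (154 - 118)² = 36² = 1296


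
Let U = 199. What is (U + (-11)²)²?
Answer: 102400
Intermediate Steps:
(U + (-11)²)² = (199 + (-11)²)² = (199 + 121)² = 320² = 102400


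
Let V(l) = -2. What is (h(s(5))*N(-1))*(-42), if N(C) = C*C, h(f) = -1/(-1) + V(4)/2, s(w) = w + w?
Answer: 0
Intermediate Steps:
s(w) = 2*w
h(f) = 0 (h(f) = -1/(-1) - 2/2 = -1*(-1) - 2*½ = 1 - 1 = 0)
N(C) = C²
(h(s(5))*N(-1))*(-42) = (0*(-1)²)*(-42) = (0*1)*(-42) = 0*(-42) = 0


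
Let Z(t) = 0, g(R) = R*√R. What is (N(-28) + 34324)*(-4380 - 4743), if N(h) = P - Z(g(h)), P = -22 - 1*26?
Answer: -312699948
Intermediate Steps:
g(R) = R^(3/2)
P = -48 (P = -22 - 26 = -48)
N(h) = -48 (N(h) = -48 - 1*0 = -48 + 0 = -48)
(N(-28) + 34324)*(-4380 - 4743) = (-48 + 34324)*(-4380 - 4743) = 34276*(-9123) = -312699948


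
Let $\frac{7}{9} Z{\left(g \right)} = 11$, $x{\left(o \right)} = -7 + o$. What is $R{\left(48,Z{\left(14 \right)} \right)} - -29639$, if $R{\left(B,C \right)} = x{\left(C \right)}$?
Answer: $\frac{207523}{7} \approx 29646.0$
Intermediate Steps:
$Z{\left(g \right)} = \frac{99}{7}$ ($Z{\left(g \right)} = \frac{9}{7} \cdot 11 = \frac{99}{7}$)
$R{\left(B,C \right)} = -7 + C$
$R{\left(48,Z{\left(14 \right)} \right)} - -29639 = \left(-7 + \frac{99}{7}\right) - -29639 = \frac{50}{7} + 29639 = \frac{207523}{7}$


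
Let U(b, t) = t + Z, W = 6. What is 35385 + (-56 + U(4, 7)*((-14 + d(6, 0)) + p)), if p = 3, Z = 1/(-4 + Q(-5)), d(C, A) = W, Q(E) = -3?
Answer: 247063/7 ≈ 35295.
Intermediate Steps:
d(C, A) = 6
Z = -1/7 (Z = 1/(-4 - 3) = 1/(-7) = -1/7 ≈ -0.14286)
U(b, t) = -1/7 + t (U(b, t) = t - 1/7 = -1/7 + t)
35385 + (-56 + U(4, 7)*((-14 + d(6, 0)) + p)) = 35385 + (-56 + (-1/7 + 7)*((-14 + 6) + 3)) = 35385 + (-56 + 48*(-8 + 3)/7) = 35385 + (-56 + (48/7)*(-5)) = 35385 + (-56 - 240/7) = 35385 - 632/7 = 247063/7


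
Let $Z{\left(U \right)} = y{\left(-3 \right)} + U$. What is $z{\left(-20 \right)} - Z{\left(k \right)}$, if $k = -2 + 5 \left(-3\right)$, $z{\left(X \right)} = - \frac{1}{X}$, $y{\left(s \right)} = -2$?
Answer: $\frac{381}{20} \approx 19.05$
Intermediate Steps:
$k = -17$ ($k = -2 - 15 = -17$)
$Z{\left(U \right)} = -2 + U$
$z{\left(-20 \right)} - Z{\left(k \right)} = - \frac{1}{-20} - \left(-2 - 17\right) = \left(-1\right) \left(- \frac{1}{20}\right) - -19 = \frac{1}{20} + 19 = \frac{381}{20}$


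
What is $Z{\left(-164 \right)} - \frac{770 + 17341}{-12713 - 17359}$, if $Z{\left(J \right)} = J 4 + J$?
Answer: $- \frac{8213643}{10024} \approx -819.4$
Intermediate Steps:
$Z{\left(J \right)} = 5 J$ ($Z{\left(J \right)} = 4 J + J = 5 J$)
$Z{\left(-164 \right)} - \frac{770 + 17341}{-12713 - 17359} = 5 \left(-164\right) - \frac{770 + 17341}{-12713 - 17359} = -820 - \frac{18111}{-30072} = -820 - 18111 \left(- \frac{1}{30072}\right) = -820 - - \frac{6037}{10024} = -820 + \frac{6037}{10024} = - \frac{8213643}{10024}$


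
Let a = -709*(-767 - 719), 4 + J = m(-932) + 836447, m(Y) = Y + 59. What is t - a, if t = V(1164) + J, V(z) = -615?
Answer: -218619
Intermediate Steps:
m(Y) = 59 + Y
J = 835570 (J = -4 + ((59 - 932) + 836447) = -4 + (-873 + 836447) = -4 + 835574 = 835570)
t = 834955 (t = -615 + 835570 = 834955)
a = 1053574 (a = -709*(-1486) = 1053574)
t - a = 834955 - 1*1053574 = 834955 - 1053574 = -218619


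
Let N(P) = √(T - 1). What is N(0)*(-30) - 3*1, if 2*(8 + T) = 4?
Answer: -3 - 30*I*√7 ≈ -3.0 - 79.373*I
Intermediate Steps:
T = -6 (T = -8 + (½)*4 = -8 + 2 = -6)
N(P) = I*√7 (N(P) = √(-6 - 1) = √(-7) = I*√7)
N(0)*(-30) - 3*1 = (I*√7)*(-30) - 3*1 = -30*I*√7 - 3 = -3 - 30*I*√7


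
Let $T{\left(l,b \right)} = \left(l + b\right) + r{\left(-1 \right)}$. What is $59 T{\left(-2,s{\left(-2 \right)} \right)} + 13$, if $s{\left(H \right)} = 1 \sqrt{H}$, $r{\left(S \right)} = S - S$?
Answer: $-105 + 59 i \sqrt{2} \approx -105.0 + 83.439 i$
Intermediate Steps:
$r{\left(S \right)} = 0$
$s{\left(H \right)} = \sqrt{H}$
$T{\left(l,b \right)} = b + l$ ($T{\left(l,b \right)} = \left(l + b\right) + 0 = \left(b + l\right) + 0 = b + l$)
$59 T{\left(-2,s{\left(-2 \right)} \right)} + 13 = 59 \left(\sqrt{-2} - 2\right) + 13 = 59 \left(i \sqrt{2} - 2\right) + 13 = 59 \left(-2 + i \sqrt{2}\right) + 13 = \left(-118 + 59 i \sqrt{2}\right) + 13 = -105 + 59 i \sqrt{2}$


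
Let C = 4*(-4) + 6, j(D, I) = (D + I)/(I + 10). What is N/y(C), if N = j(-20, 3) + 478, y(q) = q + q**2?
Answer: 6197/1170 ≈ 5.2966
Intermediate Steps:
j(D, I) = (D + I)/(10 + I)
C = -10 (C = -16 + 6 = -10)
N = 6197/13 (N = (-20 + 3)/(10 + 3) + 478 = -17/13 + 478 = 6197/13 ≈ 476.69)
N/y(C) = 6197/(13*((-10*(1 - 10)))) = 6197/(13*((-10*(-9)))) = (6197/13)/90 = (6197/13)*(1/90) = 6197/1170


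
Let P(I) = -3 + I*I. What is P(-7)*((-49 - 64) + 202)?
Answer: 4094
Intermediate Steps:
P(I) = -3 + I²
P(-7)*((-49 - 64) + 202) = (-3 + (-7)²)*((-49 - 64) + 202) = (-3 + 49)*(-113 + 202) = 46*89 = 4094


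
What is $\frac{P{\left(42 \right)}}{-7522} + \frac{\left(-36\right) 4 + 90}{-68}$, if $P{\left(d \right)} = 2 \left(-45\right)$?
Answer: $\frac{103077}{127874} \approx 0.80608$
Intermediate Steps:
$P{\left(d \right)} = -90$
$\frac{P{\left(42 \right)}}{-7522} + \frac{\left(-36\right) 4 + 90}{-68} = - \frac{90}{-7522} + \frac{\left(-36\right) 4 + 90}{-68} = \left(-90\right) \left(- \frac{1}{7522}\right) + \left(-144 + 90\right) \left(- \frac{1}{68}\right) = \frac{45}{3761} - - \frac{27}{34} = \frac{45}{3761} + \frac{27}{34} = \frac{103077}{127874}$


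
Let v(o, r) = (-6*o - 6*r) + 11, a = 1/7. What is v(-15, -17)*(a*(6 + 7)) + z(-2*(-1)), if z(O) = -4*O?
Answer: 369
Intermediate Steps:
a = ⅐ ≈ 0.14286
v(o, r) = 11 - 6*o - 6*r
v(-15, -17)*(a*(6 + 7)) + z(-2*(-1)) = (11 - 6*(-15) - 6*(-17))*((6 + 7)/7) - (-8)*(-1) = (11 + 90 + 102)*((⅐)*13) - 4*2 = 203*(13/7) - 8 = 377 - 8 = 369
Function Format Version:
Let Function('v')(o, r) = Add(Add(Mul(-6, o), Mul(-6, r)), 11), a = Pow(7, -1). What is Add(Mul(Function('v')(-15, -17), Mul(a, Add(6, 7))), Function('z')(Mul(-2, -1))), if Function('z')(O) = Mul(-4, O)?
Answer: 369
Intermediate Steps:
a = Rational(1, 7) ≈ 0.14286
Function('v')(o, r) = Add(11, Mul(-6, o), Mul(-6, r))
Add(Mul(Function('v')(-15, -17), Mul(a, Add(6, 7))), Function('z')(Mul(-2, -1))) = Add(Mul(Add(11, Mul(-6, -15), Mul(-6, -17)), Mul(Rational(1, 7), Add(6, 7))), Mul(-4, Mul(-2, -1))) = Add(Mul(Add(11, 90, 102), Mul(Rational(1, 7), 13)), Mul(-4, 2)) = Add(Mul(203, Rational(13, 7)), -8) = Add(377, -8) = 369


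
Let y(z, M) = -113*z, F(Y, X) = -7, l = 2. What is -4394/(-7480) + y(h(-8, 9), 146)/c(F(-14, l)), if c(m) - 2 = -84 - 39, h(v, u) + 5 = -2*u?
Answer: -859493/41140 ≈ -20.892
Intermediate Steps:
h(v, u) = -5 - 2*u
c(m) = -121 (c(m) = 2 + (-84 - 39) = 2 - 123 = -121)
-4394/(-7480) + y(h(-8, 9), 146)/c(F(-14, l)) = -4394/(-7480) - 113*(-5 - 2*9)/(-121) = -4394*(-1/7480) - 113*(-5 - 18)*(-1/121) = 2197/3740 - 113*(-23)*(-1/121) = 2197/3740 + 2599*(-1/121) = 2197/3740 - 2599/121 = -859493/41140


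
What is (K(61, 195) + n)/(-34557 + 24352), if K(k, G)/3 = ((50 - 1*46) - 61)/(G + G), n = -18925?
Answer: 2460307/1326650 ≈ 1.8545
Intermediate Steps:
K(k, G) = -171/(2*G) (K(k, G) = 3*(((50 - 1*46) - 61)/(G + G)) = 3*(((50 - 46) - 61)/((2*G))) = 3*((4 - 61)*(1/(2*G))) = 3*(-57/(2*G)) = -171/(2*G))
(K(61, 195) + n)/(-34557 + 24352) = (-171/2/195 - 18925)/(-34557 + 24352) = (-171/2*1/195 - 18925)/(-10205) = (-57/130 - 18925)*(-1/10205) = -2460307/130*(-1/10205) = 2460307/1326650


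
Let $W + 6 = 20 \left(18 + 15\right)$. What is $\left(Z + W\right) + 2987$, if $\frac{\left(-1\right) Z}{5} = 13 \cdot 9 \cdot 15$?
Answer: $-5134$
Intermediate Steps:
$Z = -8775$ ($Z = - 5 \cdot 13 \cdot 9 \cdot 15 = - 5 \cdot 117 \cdot 15 = \left(-5\right) 1755 = -8775$)
$W = 654$ ($W = -6 + 20 \left(18 + 15\right) = -6 + 20 \cdot 33 = -6 + 660 = 654$)
$\left(Z + W\right) + 2987 = \left(-8775 + 654\right) + 2987 = -8121 + 2987 = -5134$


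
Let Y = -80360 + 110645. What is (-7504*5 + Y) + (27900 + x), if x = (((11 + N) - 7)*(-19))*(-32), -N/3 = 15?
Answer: -4263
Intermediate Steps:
N = -45 (N = -3*15 = -45)
Y = 30285
x = -24928 (x = (((11 - 45) - 7)*(-19))*(-32) = ((-34 - 7)*(-19))*(-32) = -41*(-19)*(-32) = 779*(-32) = -24928)
(-7504*5 + Y) + (27900 + x) = (-7504*5 + 30285) + (27900 - 24928) = (-37520 + 30285) + 2972 = -7235 + 2972 = -4263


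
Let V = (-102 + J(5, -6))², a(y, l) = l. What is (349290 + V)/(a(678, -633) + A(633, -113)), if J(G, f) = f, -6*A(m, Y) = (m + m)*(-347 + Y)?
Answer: 360954/96427 ≈ 3.7433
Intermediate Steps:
A(m, Y) = -m*(-347 + Y)/3 (A(m, Y) = -(m + m)*(-347 + Y)/6 = -2*m*(-347 + Y)/6 = -m*(-347 + Y)/3)
V = 11664 (V = (-102 - 6)² = (-108)² = 11664)
(349290 + V)/(a(678, -633) + A(633, -113)) = (349290 + 11664)/(-633 + (⅓)*633*(347 - 1*(-113))) = 360954/(-633 + (⅓)*633*(347 + 113)) = 360954/(-633 + (⅓)*633*460) = 360954/(-633 + 97060) = 360954/96427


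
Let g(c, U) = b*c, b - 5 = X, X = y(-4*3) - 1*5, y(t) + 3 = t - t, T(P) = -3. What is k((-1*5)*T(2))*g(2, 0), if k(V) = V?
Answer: -90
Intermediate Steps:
y(t) = -3 (y(t) = -3 + (t - t) = -3 + 0 = -3)
X = -8 (X = -3 - 1*5 = -3 - 5 = -8)
b = -3 (b = 5 - 8 = -3)
g(c, U) = -3*c
k((-1*5)*T(2))*g(2, 0) = (-1*5*(-3))*(-3*2) = -5*(-3)*(-6) = 15*(-6) = -90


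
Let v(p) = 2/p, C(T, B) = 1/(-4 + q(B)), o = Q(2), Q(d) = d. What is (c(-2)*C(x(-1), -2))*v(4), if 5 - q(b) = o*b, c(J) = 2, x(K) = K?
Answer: ⅕ ≈ 0.20000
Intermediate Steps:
o = 2
q(b) = 5 - 2*b
C(T, B) = 1/(1 - 2*B) (C(T, B) = 1/(-4 + (5 - 2*B)) = 1/(1 - 2*B))
(c(-2)*C(x(-1), -2))*v(4) = (2*(-1/(-1 + 2*(-2))))*(2/4) = (2*(-1/(-1 - 4)))*(2*(¼)) = (2*(-1/(-5)))*(½) = (2*(-1*(-⅕)))*(½) = (2*(⅕))*(½) = (⅖)*(½) = ⅕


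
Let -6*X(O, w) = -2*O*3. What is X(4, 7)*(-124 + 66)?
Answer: -232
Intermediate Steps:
X(O, w) = O (X(O, w) = -(-2*O)*3/6 = -(-1)*O = O)
X(4, 7)*(-124 + 66) = 4*(-124 + 66) = 4*(-58) = -232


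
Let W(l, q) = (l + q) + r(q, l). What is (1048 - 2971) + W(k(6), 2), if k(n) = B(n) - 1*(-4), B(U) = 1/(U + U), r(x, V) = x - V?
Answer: -1919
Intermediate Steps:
B(U) = 1/(2*U)
k(n) = 4 + 1/(2*n) (k(n) = 1/(2*n) - 1*(-4) = 1/(2*n) + 4 = 4 + 1/(2*n))
W(l, q) = 2*q (W(l, q) = (l + q) + (q - l) = 2*q)
(1048 - 2971) + W(k(6), 2) = (1048 - 2971) + 2*2 = -1923 + 4 = -1919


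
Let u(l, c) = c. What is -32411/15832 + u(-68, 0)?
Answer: -32411/15832 ≈ -2.0472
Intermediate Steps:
-32411/15832 + u(-68, 0) = -32411/15832 + 0 = -32411/15832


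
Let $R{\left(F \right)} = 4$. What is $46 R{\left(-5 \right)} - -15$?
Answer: $199$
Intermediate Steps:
$46 R{\left(-5 \right)} - -15 = 46 \cdot 4 - -15 = 184 + \left(-5 + 20\right) = 184 + 15 = 199$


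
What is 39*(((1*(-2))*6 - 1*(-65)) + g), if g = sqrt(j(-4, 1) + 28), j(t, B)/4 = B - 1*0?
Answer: 2067 + 156*sqrt(2) ≈ 2287.6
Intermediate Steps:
j(t, B) = 4*B (j(t, B) = 4*(B - 1*0) = 4*(B + 0) = 4*B)
g = 4*sqrt(2) (g = sqrt(4*1 + 28) = sqrt(4 + 28) = sqrt(32) = 4*sqrt(2) ≈ 5.6569)
39*(((1*(-2))*6 - 1*(-65)) + g) = 39*(((1*(-2))*6 - 1*(-65)) + 4*sqrt(2)) = 39*((-2*6 + 65) + 4*sqrt(2)) = 39*((-12 + 65) + 4*sqrt(2)) = 39*(53 + 4*sqrt(2)) = 2067 + 156*sqrt(2)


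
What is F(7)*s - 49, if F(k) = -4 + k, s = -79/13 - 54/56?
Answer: -25525/364 ≈ -70.124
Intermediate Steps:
s = -2563/364 (s = -79*1/13 - 54*1/56 = -79/13 - 27/28 = -2563/364 ≈ -7.0412)
F(7)*s - 49 = (-4 + 7)*(-2563/364) - 49 = 3*(-2563/364) - 49 = -7689/364 - 49 = -25525/364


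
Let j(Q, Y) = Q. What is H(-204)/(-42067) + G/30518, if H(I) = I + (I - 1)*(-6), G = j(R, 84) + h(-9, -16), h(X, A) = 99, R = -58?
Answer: -29586721/1283800706 ≈ -0.023046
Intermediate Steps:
G = 41 (G = -58 + 99 = 41)
H(I) = 6 - 5*I (H(I) = I + (-1 + I)*(-6) = I + (6 - 6*I) = 6 - 5*I)
H(-204)/(-42067) + G/30518 = (6 - 5*(-204))/(-42067) + 41/30518 = (6 + 1020)*(-1/42067) + 41*(1/30518) = 1026*(-1/42067) + 41/30518 = -1026/42067 + 41/30518 = -29586721/1283800706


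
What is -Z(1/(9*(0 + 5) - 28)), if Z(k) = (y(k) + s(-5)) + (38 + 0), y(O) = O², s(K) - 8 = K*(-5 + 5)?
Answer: -13295/289 ≈ -46.003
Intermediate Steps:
s(K) = 8 (s(K) = 8 + K*(-5 + 5) = 8 + K*0 = 8 + 0 = 8)
Z(k) = 46 + k² (Z(k) = (k² + 8) + (38 + 0) = (8 + k²) + 38 = 46 + k²)
-Z(1/(9*(0 + 5) - 28)) = -(46 + (1/(9*(0 + 5) - 28))²) = -(46 + (1/(9*5 - 28))²) = -(46 + (1/(45 - 28))²) = -(46 + (1/17)²) = -(46 + 1/289) = -1*13295/289 = -13295/289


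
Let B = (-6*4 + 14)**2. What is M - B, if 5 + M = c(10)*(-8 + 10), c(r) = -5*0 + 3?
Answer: -99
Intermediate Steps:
c(r) = 3 (c(r) = 0 + 3 = 3)
B = 100 (B = (-24 + 14)**2 = (-10)**2 = 100)
M = 1 (M = -5 + 3*(-8 + 10) = -5 + 3*2 = -5 + 6 = 1)
M - B = 1 - 1*100 = 1 - 100 = -99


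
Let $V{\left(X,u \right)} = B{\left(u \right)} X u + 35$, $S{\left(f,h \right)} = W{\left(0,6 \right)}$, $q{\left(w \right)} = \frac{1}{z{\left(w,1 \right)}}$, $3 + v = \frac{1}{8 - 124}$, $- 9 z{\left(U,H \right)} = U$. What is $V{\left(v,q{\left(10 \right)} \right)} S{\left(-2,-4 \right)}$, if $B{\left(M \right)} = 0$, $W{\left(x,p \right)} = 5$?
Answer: $175$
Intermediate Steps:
$z{\left(U,H \right)} = - \frac{U}{9}$
$v = - \frac{349}{116}$ ($v = -3 + \frac{1}{8 - 124} = -3 + \frac{1}{-116} = -3 - \frac{1}{116} = - \frac{349}{116} \approx -3.0086$)
$q{\left(w \right)} = - \frac{9}{w}$ ($q{\left(w \right)} = \frac{1}{\left(- \frac{1}{9}\right) w} = - \frac{9}{w}$)
$S{\left(f,h \right)} = 5$
$V{\left(X,u \right)} = 35$ ($V{\left(X,u \right)} = 0 X u + 35 = 0 u + 35 = 0 + 35 = 35$)
$V{\left(v,q{\left(10 \right)} \right)} S{\left(-2,-4 \right)} = 35 \cdot 5 = 175$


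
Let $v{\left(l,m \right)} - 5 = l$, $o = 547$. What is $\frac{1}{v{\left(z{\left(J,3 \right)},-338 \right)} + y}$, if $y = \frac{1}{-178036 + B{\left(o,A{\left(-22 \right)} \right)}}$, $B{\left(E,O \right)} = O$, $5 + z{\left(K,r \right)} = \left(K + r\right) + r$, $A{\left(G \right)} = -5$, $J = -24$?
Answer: $- \frac{178041}{3204739} \approx -0.055556$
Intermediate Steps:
$z{\left(K,r \right)} = -5 + K + 2 r$ ($z{\left(K,r \right)} = -5 + \left(\left(K + r\right) + r\right) = -5 + \left(K + 2 r\right) = -5 + K + 2 r$)
$v{\left(l,m \right)} = 5 + l$
$y = - \frac{1}{178041}$ ($y = \frac{1}{-178036 - 5} = \frac{1}{-178041} = - \frac{1}{178041} \approx -5.6167 \cdot 10^{-6}$)
$\frac{1}{v{\left(z{\left(J,3 \right)},-338 \right)} + y} = \frac{1}{\left(5 - 23\right) - \frac{1}{178041}} = \frac{1}{-18 - \frac{1}{178041}} = \frac{1}{- \frac{3204739}{178041}} = - \frac{178041}{3204739}$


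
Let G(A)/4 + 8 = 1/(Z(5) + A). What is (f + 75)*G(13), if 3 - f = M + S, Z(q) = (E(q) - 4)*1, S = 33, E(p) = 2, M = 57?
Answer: 4176/11 ≈ 379.64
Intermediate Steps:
Z(q) = -2 (Z(q) = (2 - 4)*1 = -2*1 = -2)
f = -87 (f = 3 - (57 + 33) = 3 - 1*90 = 3 - 90 = -87)
G(A) = -32 + 4/(-2 + A)
(f + 75)*G(13) = (-87 + 75)*(4*(17 - 8*13)/(-2 + 13)) = -48*(17 - 104)/11 = -48*(-87)/11 = -12*(-348/11) = 4176/11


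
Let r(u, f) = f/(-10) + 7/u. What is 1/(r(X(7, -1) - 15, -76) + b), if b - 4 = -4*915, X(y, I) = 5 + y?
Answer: -15/54761 ≈ -0.00027392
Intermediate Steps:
b = -3656 (b = 4 - 4*915 = 4 - 3660 = -3656)
r(u, f) = 7/u - f/10 (r(u, f) = f*(-⅒) + 7/u = -f/10 + 7/u = 7/u - f/10)
1/(r(X(7, -1) - 15, -76) + b) = 1/((7/((5 + 7) - 15) - ⅒*(-76)) - 3656) = 1/((7/(12 - 15) + 38/5) - 3656) = 1/((7/(-3) + 38/5) - 3656) = 1/((7*(-⅓) + 38/5) - 3656) = 1/((-7/3 + 38/5) - 3656) = 1/(79/15 - 3656) = 1/(-54761/15) = -15/54761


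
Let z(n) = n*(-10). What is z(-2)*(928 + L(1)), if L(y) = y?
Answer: 18580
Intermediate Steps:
z(n) = -10*n
z(-2)*(928 + L(1)) = (-10*(-2))*(928 + 1) = 20*929 = 18580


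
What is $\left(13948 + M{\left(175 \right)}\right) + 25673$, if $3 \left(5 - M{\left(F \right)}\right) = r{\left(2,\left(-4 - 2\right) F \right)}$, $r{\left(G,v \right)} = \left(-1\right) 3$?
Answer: $39627$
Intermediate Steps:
$r{\left(G,v \right)} = -3$
$M{\left(F \right)} = 6$ ($M{\left(F \right)} = 5 - -1 = 5 + 1 = 6$)
$\left(13948 + M{\left(175 \right)}\right) + 25673 = \left(13948 + 6\right) + 25673 = 13954 + 25673 = 39627$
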